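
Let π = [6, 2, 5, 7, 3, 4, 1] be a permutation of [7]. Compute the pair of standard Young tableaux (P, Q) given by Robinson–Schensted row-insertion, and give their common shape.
P = [1, 3, 4] / [2, 7] / [5] / [6];  Q = [1, 3, 4] / [2, 6] / [5] / [7];  common shape = (3, 2, 1, 1)

Row-insert the values π_1, π_2, … into P one at a time, bumping the leftmost entry strictly greater than the inserted value down to the next row. The recording tableau Q records, in position (i, j), the step at which that cell was added to P.
  Insert 6 (step 1): P = [6];  Q = [1]
  Insert 2 (step 2): P = [2] / [6];  Q = [1] / [2]
  Insert 5 (step 3): P = [2, 5] / [6];  Q = [1, 3] / [2]
  Insert 7 (step 4): P = [2, 5, 7] / [6];  Q = [1, 3, 4] / [2]
  Insert 3 (step 5): P = [2, 3, 7] / [5] / [6];  Q = [1, 3, 4] / [2] / [5]
  Insert 4 (step 6): P = [2, 3, 4] / [5, 7] / [6];  Q = [1, 3, 4] / [2, 6] / [5]
  Insert 1 (step 7): P = [1, 3, 4] / [2, 7] / [5] / [6];  Q = [1, 3, 4] / [2, 6] / [5] / [7]
Final shape: (3, 2, 1, 1).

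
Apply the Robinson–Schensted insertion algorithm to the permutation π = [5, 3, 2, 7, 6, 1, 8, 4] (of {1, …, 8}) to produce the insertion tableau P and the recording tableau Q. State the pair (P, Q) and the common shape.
P = [1, 4, 8] / [2, 6] / [3, 7] / [5];  Q = [1, 4, 7] / [2, 5] / [3, 8] / [6];  common shape = (3, 2, 2, 1)

Row-insert the values π_1, π_2, … into P one at a time, bumping the leftmost entry strictly greater than the inserted value down to the next row. The recording tableau Q records, in position (i, j), the step at which that cell was added to P.
  Insert 5 (step 1): P = [5];  Q = [1]
  Insert 3 (step 2): P = [3] / [5];  Q = [1] / [2]
  Insert 2 (step 3): P = [2] / [3] / [5];  Q = [1] / [2] / [3]
  Insert 7 (step 4): P = [2, 7] / [3] / [5];  Q = [1, 4] / [2] / [3]
  Insert 6 (step 5): P = [2, 6] / [3, 7] / [5];  Q = [1, 4] / [2, 5] / [3]
  Insert 1 (step 6): P = [1, 6] / [2, 7] / [3] / [5];  Q = [1, 4] / [2, 5] / [3] / [6]
  Insert 8 (step 7): P = [1, 6, 8] / [2, 7] / [3] / [5];  Q = [1, 4, 7] / [2, 5] / [3] / [6]
  Insert 4 (step 8): P = [1, 4, 8] / [2, 6] / [3, 7] / [5];  Q = [1, 4, 7] / [2, 5] / [3, 8] / [6]
Final shape: (3, 2, 2, 1).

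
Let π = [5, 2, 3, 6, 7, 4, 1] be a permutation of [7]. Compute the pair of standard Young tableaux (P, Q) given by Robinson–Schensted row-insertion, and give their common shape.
P = [1, 3, 4, 7] / [2, 6] / [5];  Q = [1, 3, 4, 5] / [2, 6] / [7];  common shape = (4, 2, 1)

Row-insert the values π_1, π_2, … into P one at a time, bumping the leftmost entry strictly greater than the inserted value down to the next row. The recording tableau Q records, in position (i, j), the step at which that cell was added to P.
  Insert 5 (step 1): P = [5];  Q = [1]
  Insert 2 (step 2): P = [2] / [5];  Q = [1] / [2]
  Insert 3 (step 3): P = [2, 3] / [5];  Q = [1, 3] / [2]
  Insert 6 (step 4): P = [2, 3, 6] / [5];  Q = [1, 3, 4] / [2]
  Insert 7 (step 5): P = [2, 3, 6, 7] / [5];  Q = [1, 3, 4, 5] / [2]
  Insert 4 (step 6): P = [2, 3, 4, 7] / [5, 6];  Q = [1, 3, 4, 5] / [2, 6]
  Insert 1 (step 7): P = [1, 3, 4, 7] / [2, 6] / [5];  Q = [1, 3, 4, 5] / [2, 6] / [7]
Final shape: (4, 2, 1).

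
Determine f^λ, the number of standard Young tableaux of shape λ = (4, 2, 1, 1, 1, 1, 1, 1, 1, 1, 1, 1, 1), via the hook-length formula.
# SYT of shape (4, 2, 1, 1, 1, 1, 1, 1, 1, 1, 1, 1, 1) = 5355

Hook-length formula: f^λ = n! / Π hook(c), product over all cells c of the Young diagram. For λ = (4, 2, 1, 1, 1, 1, 1, 1, 1, 1, 1, 1, 1), n = 17 boxes. Hook lengths by row (left-to-right, top-to-bottom): [16, 4, 2, 1]; [13, 1]; [11]; [10]; [9]; [8]; [7]; [6]; [5]; [4]; [3]; [2]; [1]. Product of hooks = 66421555200. So f^λ = 17! / 66421555200 = 355687428096000 / 66421555200 = 5355.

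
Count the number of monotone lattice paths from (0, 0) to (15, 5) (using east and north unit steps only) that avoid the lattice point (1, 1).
Number of paths = 9384

Total paths from (0, 0) to (15, 5): C(20, 15) = 15504. Paths through (1, 1): (paths (0, 0) → (1, 1)) × (paths (1, 1) → (15, 5)) = C(2, 1) · C(18, 14) = 2 · 3060 = 6120. Avoidance count = 15504 − 6120 = 9384.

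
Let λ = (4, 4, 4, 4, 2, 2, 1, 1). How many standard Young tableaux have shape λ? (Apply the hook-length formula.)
# SYT of shape (4, 4, 4, 4, 2, 2, 1, 1) = 366648282

Hook-length formula: f^λ = n! / Π hook(c), product over all cells c of the Young diagram. For λ = (4, 4, 4, 4, 2, 2, 1, 1), n = 22 boxes. Hook lengths by row (left-to-right, top-to-bottom): [11, 8, 5, 4]; [10, 7, 4, 3]; [9, 6, 3, 2]; [8, 5, 2, 1]; [5, 2]; [4, 1]; [2]; [1]. Product of hooks = 3065610240000. So f^λ = 22! / 3065610240000 = 1124000727777607680000 / 3065610240000 = 366648282.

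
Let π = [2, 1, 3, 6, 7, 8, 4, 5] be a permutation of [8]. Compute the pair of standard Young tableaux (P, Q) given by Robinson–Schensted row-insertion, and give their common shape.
P = [1, 3, 4, 5, 8] / [2, 6, 7];  Q = [1, 3, 4, 5, 6] / [2, 7, 8];  common shape = (5, 3)

Row-insert the values π_1, π_2, … into P one at a time, bumping the leftmost entry strictly greater than the inserted value down to the next row. The recording tableau Q records, in position (i, j), the step at which that cell was added to P.
  Insert 2 (step 1): P = [2];  Q = [1]
  Insert 1 (step 2): P = [1] / [2];  Q = [1] / [2]
  Insert 3 (step 3): P = [1, 3] / [2];  Q = [1, 3] / [2]
  Insert 6 (step 4): P = [1, 3, 6] / [2];  Q = [1, 3, 4] / [2]
  Insert 7 (step 5): P = [1, 3, 6, 7] / [2];  Q = [1, 3, 4, 5] / [2]
  Insert 8 (step 6): P = [1, 3, 6, 7, 8] / [2];  Q = [1, 3, 4, 5, 6] / [2]
  Insert 4 (step 7): P = [1, 3, 4, 7, 8] / [2, 6];  Q = [1, 3, 4, 5, 6] / [2, 7]
  Insert 5 (step 8): P = [1, 3, 4, 5, 8] / [2, 6, 7];  Q = [1, 3, 4, 5, 6] / [2, 7, 8]
Final shape: (5, 3).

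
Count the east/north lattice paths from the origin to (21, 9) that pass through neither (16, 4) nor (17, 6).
Number of paths = 10061790

Inclusion–exclusion. Total paths: C(30, 21) = 14307150. Through P₁: C(20, 16)·C(10, 5) = 1220940. Through P₂: C(23, 17)·C(7, 4) = 3533145. Since P₁ is strictly southwest of P₂, a monotone path through both must visit P₁ then P₂; paths through both = C(20, 16)·C(3, 1)·C(7, 4) = 508725. Avoid both = 14307150 − 1220940 − 3533145 + 508725 = 10061790.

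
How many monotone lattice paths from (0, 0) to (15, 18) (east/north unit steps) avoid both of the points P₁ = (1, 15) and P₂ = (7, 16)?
Number of paths = 1026120415

Inclusion–exclusion. Total paths: C(33, 15) = 1037158320. Through P₁: C(16, 1)·C(17, 14) = 10880. Through P₂: C(23, 7)·C(10, 8) = 11032065. Since P₁ is strictly southwest of P₂, a monotone path through both must visit P₁ then P₂; paths through both = C(16, 1)·C(7, 6)·C(10, 8) = 5040. Avoid both = 1037158320 − 10880 − 11032065 + 5040 = 1026120415.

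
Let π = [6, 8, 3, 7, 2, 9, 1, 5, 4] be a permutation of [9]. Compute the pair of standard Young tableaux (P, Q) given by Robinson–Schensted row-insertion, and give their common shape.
P = [1, 4, 9] / [2, 5] / [3, 7] / [6, 8];  Q = [1, 2, 6] / [3, 4] / [5, 8] / [7, 9];  common shape = (3, 2, 2, 2)

Row-insert the values π_1, π_2, … into P one at a time, bumping the leftmost entry strictly greater than the inserted value down to the next row. The recording tableau Q records, in position (i, j), the step at which that cell was added to P.
  Insert 6 (step 1): P = [6];  Q = [1]
  Insert 8 (step 2): P = [6, 8];  Q = [1, 2]
  Insert 3 (step 3): P = [3, 8] / [6];  Q = [1, 2] / [3]
  Insert 7 (step 4): P = [3, 7] / [6, 8];  Q = [1, 2] / [3, 4]
  Insert 2 (step 5): P = [2, 7] / [3, 8] / [6];  Q = [1, 2] / [3, 4] / [5]
  Insert 9 (step 6): P = [2, 7, 9] / [3, 8] / [6];  Q = [1, 2, 6] / [3, 4] / [5]
  Insert 1 (step 7): P = [1, 7, 9] / [2, 8] / [3] / [6];  Q = [1, 2, 6] / [3, 4] / [5] / [7]
  Insert 5 (step 8): P = [1, 5, 9] / [2, 7] / [3, 8] / [6];  Q = [1, 2, 6] / [3, 4] / [5, 8] / [7]
  Insert 4 (step 9): P = [1, 4, 9] / [2, 5] / [3, 7] / [6, 8];  Q = [1, 2, 6] / [3, 4] / [5, 8] / [7, 9]
Final shape: (3, 2, 2, 2).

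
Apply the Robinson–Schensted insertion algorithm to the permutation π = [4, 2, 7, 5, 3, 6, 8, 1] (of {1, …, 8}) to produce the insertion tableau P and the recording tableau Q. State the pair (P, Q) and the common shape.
P = [1, 3, 6, 8] / [2, 5] / [4] / [7];  Q = [1, 3, 6, 7] / [2, 4] / [5] / [8];  common shape = (4, 2, 1, 1)

Row-insert the values π_1, π_2, … into P one at a time, bumping the leftmost entry strictly greater than the inserted value down to the next row. The recording tableau Q records, in position (i, j), the step at which that cell was added to P.
  Insert 4 (step 1): P = [4];  Q = [1]
  Insert 2 (step 2): P = [2] / [4];  Q = [1] / [2]
  Insert 7 (step 3): P = [2, 7] / [4];  Q = [1, 3] / [2]
  Insert 5 (step 4): P = [2, 5] / [4, 7];  Q = [1, 3] / [2, 4]
  Insert 3 (step 5): P = [2, 3] / [4, 5] / [7];  Q = [1, 3] / [2, 4] / [5]
  Insert 6 (step 6): P = [2, 3, 6] / [4, 5] / [7];  Q = [1, 3, 6] / [2, 4] / [5]
  Insert 8 (step 7): P = [2, 3, 6, 8] / [4, 5] / [7];  Q = [1, 3, 6, 7] / [2, 4] / [5]
  Insert 1 (step 8): P = [1, 3, 6, 8] / [2, 5] / [4] / [7];  Q = [1, 3, 6, 7] / [2, 4] / [5] / [8]
Final shape: (4, 2, 1, 1).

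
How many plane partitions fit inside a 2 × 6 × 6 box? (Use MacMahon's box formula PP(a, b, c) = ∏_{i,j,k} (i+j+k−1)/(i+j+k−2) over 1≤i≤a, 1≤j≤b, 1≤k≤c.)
PP(2, 6, 6) = 226512

Evaluate the triple product over i = 1..2, j = 1..6, k = 1..6. The factors are (2/1) · (3/2) · (4/3) · (5/4) · (6/5) · (7/6) · (3/2) · (4/3) · … (72 factors total). The numerators and denominators telescope so the product is an integer; carrying out the multiplication exactly gives PP(2, 6, 6) = 226512.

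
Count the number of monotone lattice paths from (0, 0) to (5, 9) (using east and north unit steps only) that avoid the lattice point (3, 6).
Number of paths = 1162

Total paths from (0, 0) to (5, 9): C(14, 5) = 2002. Paths through (3, 6): (paths (0, 0) → (3, 6)) × (paths (3, 6) → (5, 9)) = C(9, 3) · C(5, 2) = 84 · 10 = 840. Avoidance count = 2002 − 840 = 1162.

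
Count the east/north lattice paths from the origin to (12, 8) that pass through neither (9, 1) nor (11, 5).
Number of paths = 107898

Inclusion–exclusion. Total paths: C(20, 12) = 125970. Through P₁: C(10, 9)·C(10, 3) = 1200. Through P₂: C(16, 11)·C(4, 1) = 17472. Since P₁ is strictly southwest of P₂, a monotone path through both must visit P₁ then P₂; paths through both = C(10, 9)·C(6, 2)·C(4, 1) = 600. Avoid both = 125970 − 1200 − 17472 + 600 = 107898.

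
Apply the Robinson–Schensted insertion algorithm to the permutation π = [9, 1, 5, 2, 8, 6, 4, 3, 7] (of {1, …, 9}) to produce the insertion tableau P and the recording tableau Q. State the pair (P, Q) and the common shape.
P = [1, 2, 3, 7] / [4, 6] / [5] / [8] / [9];  Q = [1, 3, 5, 9] / [2, 6] / [4] / [7] / [8];  common shape = (4, 2, 1, 1, 1)

Row-insert the values π_1, π_2, … into P one at a time, bumping the leftmost entry strictly greater than the inserted value down to the next row. The recording tableau Q records, in position (i, j), the step at which that cell was added to P.
  Insert 9 (step 1): P = [9];  Q = [1]
  Insert 1 (step 2): P = [1] / [9];  Q = [1] / [2]
  Insert 5 (step 3): P = [1, 5] / [9];  Q = [1, 3] / [2]
  Insert 2 (step 4): P = [1, 2] / [5] / [9];  Q = [1, 3] / [2] / [4]
  Insert 8 (step 5): P = [1, 2, 8] / [5] / [9];  Q = [1, 3, 5] / [2] / [4]
  Insert 6 (step 6): P = [1, 2, 6] / [5, 8] / [9];  Q = [1, 3, 5] / [2, 6] / [4]
  Insert 4 (step 7): P = [1, 2, 4] / [5, 6] / [8] / [9];  Q = [1, 3, 5] / [2, 6] / [4] / [7]
  Insert 3 (step 8): P = [1, 2, 3] / [4, 6] / [5] / [8] / [9];  Q = [1, 3, 5] / [2, 6] / [4] / [7] / [8]
  Insert 7 (step 9): P = [1, 2, 3, 7] / [4, 6] / [5] / [8] / [9];  Q = [1, 3, 5, 9] / [2, 6] / [4] / [7] / [8]
Final shape: (4, 2, 1, 1, 1).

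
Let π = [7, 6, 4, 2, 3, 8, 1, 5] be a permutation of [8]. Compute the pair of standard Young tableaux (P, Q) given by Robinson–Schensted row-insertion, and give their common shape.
P = [1, 3, 5] / [2, 8] / [4] / [6] / [7];  Q = [1, 5, 6] / [2, 8] / [3] / [4] / [7];  common shape = (3, 2, 1, 1, 1)

Row-insert the values π_1, π_2, … into P one at a time, bumping the leftmost entry strictly greater than the inserted value down to the next row. The recording tableau Q records, in position (i, j), the step at which that cell was added to P.
  Insert 7 (step 1): P = [7];  Q = [1]
  Insert 6 (step 2): P = [6] / [7];  Q = [1] / [2]
  Insert 4 (step 3): P = [4] / [6] / [7];  Q = [1] / [2] / [3]
  Insert 2 (step 4): P = [2] / [4] / [6] / [7];  Q = [1] / [2] / [3] / [4]
  Insert 3 (step 5): P = [2, 3] / [4] / [6] / [7];  Q = [1, 5] / [2] / [3] / [4]
  Insert 8 (step 6): P = [2, 3, 8] / [4] / [6] / [7];  Q = [1, 5, 6] / [2] / [3] / [4]
  Insert 1 (step 7): P = [1, 3, 8] / [2] / [4] / [6] / [7];  Q = [1, 5, 6] / [2] / [3] / [4] / [7]
  Insert 5 (step 8): P = [1, 3, 5] / [2, 8] / [4] / [6] / [7];  Q = [1, 5, 6] / [2, 8] / [3] / [4] / [7]
Final shape: (3, 2, 1, 1, 1).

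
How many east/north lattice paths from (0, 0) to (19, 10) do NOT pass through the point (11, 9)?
Number of paths = 18518370

Total paths from (0, 0) to (19, 10): C(29, 19) = 20030010. Paths through (11, 9): (paths (0, 0) → (11, 9)) × (paths (11, 9) → (19, 10)) = C(20, 11) · C(9, 8) = 167960 · 9 = 1511640. Avoidance count = 20030010 − 1511640 = 18518370.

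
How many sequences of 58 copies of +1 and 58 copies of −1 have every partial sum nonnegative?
C_58 = 104088460289122304033498318812080

These ballot sequences are counted by the Catalan number C_n = (1/(n + 1)) · C(2n, n). For n = 58: C_58 = (1/59) · C(116, 58) = 6141219157058215937976400809912720/59 = 104088460289122304033498318812080.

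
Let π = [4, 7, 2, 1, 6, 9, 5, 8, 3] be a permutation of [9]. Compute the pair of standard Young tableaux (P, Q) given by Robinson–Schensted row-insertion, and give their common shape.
P = [1, 3, 8] / [2, 5, 9] / [4, 6] / [7];  Q = [1, 2, 6] / [3, 5, 8] / [4, 7] / [9];  common shape = (3, 3, 2, 1)

Row-insert the values π_1, π_2, … into P one at a time, bumping the leftmost entry strictly greater than the inserted value down to the next row. The recording tableau Q records, in position (i, j), the step at which that cell was added to P.
  Insert 4 (step 1): P = [4];  Q = [1]
  Insert 7 (step 2): P = [4, 7];  Q = [1, 2]
  Insert 2 (step 3): P = [2, 7] / [4];  Q = [1, 2] / [3]
  Insert 1 (step 4): P = [1, 7] / [2] / [4];  Q = [1, 2] / [3] / [4]
  Insert 6 (step 5): P = [1, 6] / [2, 7] / [4];  Q = [1, 2] / [3, 5] / [4]
  Insert 9 (step 6): P = [1, 6, 9] / [2, 7] / [4];  Q = [1, 2, 6] / [3, 5] / [4]
  Insert 5 (step 7): P = [1, 5, 9] / [2, 6] / [4, 7];  Q = [1, 2, 6] / [3, 5] / [4, 7]
  Insert 8 (step 8): P = [1, 5, 8] / [2, 6, 9] / [4, 7];  Q = [1, 2, 6] / [3, 5, 8] / [4, 7]
  Insert 3 (step 9): P = [1, 3, 8] / [2, 5, 9] / [4, 6] / [7];  Q = [1, 2, 6] / [3, 5, 8] / [4, 7] / [9]
Final shape: (3, 3, 2, 1).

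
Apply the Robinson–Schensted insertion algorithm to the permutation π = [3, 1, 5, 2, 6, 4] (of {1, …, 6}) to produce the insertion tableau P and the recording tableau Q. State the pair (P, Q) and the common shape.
P = [1, 2, 4] / [3, 5, 6];  Q = [1, 3, 5] / [2, 4, 6];  common shape = (3, 3)

Row-insert the values π_1, π_2, … into P one at a time, bumping the leftmost entry strictly greater than the inserted value down to the next row. The recording tableau Q records, in position (i, j), the step at which that cell was added to P.
  Insert 3 (step 1): P = [3];  Q = [1]
  Insert 1 (step 2): P = [1] / [3];  Q = [1] / [2]
  Insert 5 (step 3): P = [1, 5] / [3];  Q = [1, 3] / [2]
  Insert 2 (step 4): P = [1, 2] / [3, 5];  Q = [1, 3] / [2, 4]
  Insert 6 (step 5): P = [1, 2, 6] / [3, 5];  Q = [1, 3, 5] / [2, 4]
  Insert 4 (step 6): P = [1, 2, 4] / [3, 5, 6];  Q = [1, 3, 5] / [2, 4, 6]
Final shape: (3, 3).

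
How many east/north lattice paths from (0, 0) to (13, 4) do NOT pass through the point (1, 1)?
Number of paths = 1470

Total paths from (0, 0) to (13, 4): C(17, 13) = 2380. Paths through (1, 1): (paths (0, 0) → (1, 1)) × (paths (1, 1) → (13, 4)) = C(2, 1) · C(15, 12) = 2 · 455 = 910. Avoidance count = 2380 − 910 = 1470.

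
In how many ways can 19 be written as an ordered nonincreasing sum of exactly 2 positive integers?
p(19, 2 parts) = 9

Partitions of n into exactly k parts are in bijection with partitions of n − k into at most k parts (subtract 1 from each part). So p(19, exactly 2) = p(17, parts ≤ 2). Computing via the recurrence p(m, j) = p(m, j−1) + p(m−j, j) gives 9.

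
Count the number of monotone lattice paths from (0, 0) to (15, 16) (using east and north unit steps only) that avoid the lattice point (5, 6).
Number of paths = 215182923

Total paths from (0, 0) to (15, 16): C(31, 15) = 300540195. Paths through (5, 6): (paths (0, 0) → (5, 6)) × (paths (5, 6) → (15, 16)) = C(11, 5) · C(20, 10) = 462 · 184756 = 85357272. Avoidance count = 300540195 − 85357272 = 215182923.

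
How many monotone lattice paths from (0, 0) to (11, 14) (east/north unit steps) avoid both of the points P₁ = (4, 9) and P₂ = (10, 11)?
Number of paths = 2560336

Inclusion–exclusion. Total paths: C(25, 11) = 4457400. Through P₁: C(13, 4)·C(12, 7) = 566280. Through P₂: C(21, 10)·C(4, 1) = 1410864. Since P₁ is strictly southwest of P₂, a monotone path through both must visit P₁ then P₂; paths through both = C(13, 4)·C(8, 6)·C(4, 1) = 80080. Avoid both = 4457400 − 566280 − 1410864 + 80080 = 2560336.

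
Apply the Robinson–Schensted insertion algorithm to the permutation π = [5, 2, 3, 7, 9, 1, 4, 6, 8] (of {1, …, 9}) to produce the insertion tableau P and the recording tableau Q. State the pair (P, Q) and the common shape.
P = [1, 3, 4, 6, 8] / [2, 7, 9] / [5];  Q = [1, 3, 4, 5, 9] / [2, 7, 8] / [6];  common shape = (5, 3, 1)

Row-insert the values π_1, π_2, … into P one at a time, bumping the leftmost entry strictly greater than the inserted value down to the next row. The recording tableau Q records, in position (i, j), the step at which that cell was added to P.
  Insert 5 (step 1): P = [5];  Q = [1]
  Insert 2 (step 2): P = [2] / [5];  Q = [1] / [2]
  Insert 3 (step 3): P = [2, 3] / [5];  Q = [1, 3] / [2]
  Insert 7 (step 4): P = [2, 3, 7] / [5];  Q = [1, 3, 4] / [2]
  Insert 9 (step 5): P = [2, 3, 7, 9] / [5];  Q = [1, 3, 4, 5] / [2]
  Insert 1 (step 6): P = [1, 3, 7, 9] / [2] / [5];  Q = [1, 3, 4, 5] / [2] / [6]
  Insert 4 (step 7): P = [1, 3, 4, 9] / [2, 7] / [5];  Q = [1, 3, 4, 5] / [2, 7] / [6]
  Insert 6 (step 8): P = [1, 3, 4, 6] / [2, 7, 9] / [5];  Q = [1, 3, 4, 5] / [2, 7, 8] / [6]
  Insert 8 (step 9): P = [1, 3, 4, 6, 8] / [2, 7, 9] / [5];  Q = [1, 3, 4, 5, 9] / [2, 7, 8] / [6]
Final shape: (5, 3, 1).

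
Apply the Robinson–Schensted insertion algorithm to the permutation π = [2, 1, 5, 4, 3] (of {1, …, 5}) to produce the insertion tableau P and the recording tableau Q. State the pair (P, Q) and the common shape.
P = [1, 3] / [2, 4] / [5];  Q = [1, 3] / [2, 4] / [5];  common shape = (2, 2, 1)

Row-insert the values π_1, π_2, … into P one at a time, bumping the leftmost entry strictly greater than the inserted value down to the next row. The recording tableau Q records, in position (i, j), the step at which that cell was added to P.
  Insert 2 (step 1): P = [2];  Q = [1]
  Insert 1 (step 2): P = [1] / [2];  Q = [1] / [2]
  Insert 5 (step 3): P = [1, 5] / [2];  Q = [1, 3] / [2]
  Insert 4 (step 4): P = [1, 4] / [2, 5];  Q = [1, 3] / [2, 4]
  Insert 3 (step 5): P = [1, 3] / [2, 4] / [5];  Q = [1, 3] / [2, 4] / [5]
Final shape: (2, 2, 1).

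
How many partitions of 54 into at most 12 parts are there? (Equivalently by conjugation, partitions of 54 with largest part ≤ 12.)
p(54, parts ≤ 12) = 163540

Use the recurrence p(n, m) = p(n, m−1) + p(n−m, m): either the largest part is < m (count p(n, m−1)) or the largest part is exactly m (remove one copy of m, count p(n−m, m)). With p(0, ·) = 1 this gives p(54, parts ≤ 12) = 163540. (By conjugating Young diagrams, this also counts partitions of 54 into at most 12 parts.)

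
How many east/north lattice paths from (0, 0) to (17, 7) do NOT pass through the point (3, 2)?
Number of paths = 229824

Total paths from (0, 0) to (17, 7): C(24, 17) = 346104. Paths through (3, 2): (paths (0, 0) → (3, 2)) × (paths (3, 2) → (17, 7)) = C(5, 3) · C(19, 14) = 10 · 11628 = 116280. Avoidance count = 346104 − 116280 = 229824.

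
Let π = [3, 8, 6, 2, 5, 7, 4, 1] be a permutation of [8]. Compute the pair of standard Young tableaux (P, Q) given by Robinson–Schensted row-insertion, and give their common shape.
P = [1, 4, 7] / [2, 5] / [3] / [6] / [8];  Q = [1, 2, 6] / [3, 5] / [4] / [7] / [8];  common shape = (3, 2, 1, 1, 1)

Row-insert the values π_1, π_2, … into P one at a time, bumping the leftmost entry strictly greater than the inserted value down to the next row. The recording tableau Q records, in position (i, j), the step at which that cell was added to P.
  Insert 3 (step 1): P = [3];  Q = [1]
  Insert 8 (step 2): P = [3, 8];  Q = [1, 2]
  Insert 6 (step 3): P = [3, 6] / [8];  Q = [1, 2] / [3]
  Insert 2 (step 4): P = [2, 6] / [3] / [8];  Q = [1, 2] / [3] / [4]
  Insert 5 (step 5): P = [2, 5] / [3, 6] / [8];  Q = [1, 2] / [3, 5] / [4]
  Insert 7 (step 6): P = [2, 5, 7] / [3, 6] / [8];  Q = [1, 2, 6] / [3, 5] / [4]
  Insert 4 (step 7): P = [2, 4, 7] / [3, 5] / [6] / [8];  Q = [1, 2, 6] / [3, 5] / [4] / [7]
  Insert 1 (step 8): P = [1, 4, 7] / [2, 5] / [3] / [6] / [8];  Q = [1, 2, 6] / [3, 5] / [4] / [7] / [8]
Final shape: (3, 2, 1, 1, 1).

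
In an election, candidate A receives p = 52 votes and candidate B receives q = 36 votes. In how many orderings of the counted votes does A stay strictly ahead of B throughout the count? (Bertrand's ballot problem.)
Strict-lead orderings = 1123976013374240437891608

Total orderings of the 88 votes with 52 for A: C(88, 52) = 6181868073558322408403844. By the Bertrand ballot formula (Cycle Lemma / reflection principle), the number of orderings in which A is strictly ahead of B throughout is (p − q)/(p + q) · C(p + q, p) = (52 − 36)/(52 + 36) · 6181868073558322408403844 = 1123976013374240437891608.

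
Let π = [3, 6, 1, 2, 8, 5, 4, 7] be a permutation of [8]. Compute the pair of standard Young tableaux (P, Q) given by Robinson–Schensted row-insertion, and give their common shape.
P = [1, 2, 4, 7] / [3, 5, 8] / [6];  Q = [1, 2, 5, 8] / [3, 4, 6] / [7];  common shape = (4, 3, 1)

Row-insert the values π_1, π_2, … into P one at a time, bumping the leftmost entry strictly greater than the inserted value down to the next row. The recording tableau Q records, in position (i, j), the step at which that cell was added to P.
  Insert 3 (step 1): P = [3];  Q = [1]
  Insert 6 (step 2): P = [3, 6];  Q = [1, 2]
  Insert 1 (step 3): P = [1, 6] / [3];  Q = [1, 2] / [3]
  Insert 2 (step 4): P = [1, 2] / [3, 6];  Q = [1, 2] / [3, 4]
  Insert 8 (step 5): P = [1, 2, 8] / [3, 6];  Q = [1, 2, 5] / [3, 4]
  Insert 5 (step 6): P = [1, 2, 5] / [3, 6, 8];  Q = [1, 2, 5] / [3, 4, 6]
  Insert 4 (step 7): P = [1, 2, 4] / [3, 5, 8] / [6];  Q = [1, 2, 5] / [3, 4, 6] / [7]
  Insert 7 (step 8): P = [1, 2, 4, 7] / [3, 5, 8] / [6];  Q = [1, 2, 5, 8] / [3, 4, 6] / [7]
Final shape: (4, 3, 1).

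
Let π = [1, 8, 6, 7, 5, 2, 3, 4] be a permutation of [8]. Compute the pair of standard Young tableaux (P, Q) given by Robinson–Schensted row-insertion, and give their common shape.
P = [1, 2, 3, 4] / [5, 7] / [6] / [8];  Q = [1, 2, 4, 8] / [3, 7] / [5] / [6];  common shape = (4, 2, 1, 1)

Row-insert the values π_1, π_2, … into P one at a time, bumping the leftmost entry strictly greater than the inserted value down to the next row. The recording tableau Q records, in position (i, j), the step at which that cell was added to P.
  Insert 1 (step 1): P = [1];  Q = [1]
  Insert 8 (step 2): P = [1, 8];  Q = [1, 2]
  Insert 6 (step 3): P = [1, 6] / [8];  Q = [1, 2] / [3]
  Insert 7 (step 4): P = [1, 6, 7] / [8];  Q = [1, 2, 4] / [3]
  Insert 5 (step 5): P = [1, 5, 7] / [6] / [8];  Q = [1, 2, 4] / [3] / [5]
  Insert 2 (step 6): P = [1, 2, 7] / [5] / [6] / [8];  Q = [1, 2, 4] / [3] / [5] / [6]
  Insert 3 (step 7): P = [1, 2, 3] / [5, 7] / [6] / [8];  Q = [1, 2, 4] / [3, 7] / [5] / [6]
  Insert 4 (step 8): P = [1, 2, 3, 4] / [5, 7] / [6] / [8];  Q = [1, 2, 4, 8] / [3, 7] / [5] / [6]
Final shape: (4, 2, 1, 1).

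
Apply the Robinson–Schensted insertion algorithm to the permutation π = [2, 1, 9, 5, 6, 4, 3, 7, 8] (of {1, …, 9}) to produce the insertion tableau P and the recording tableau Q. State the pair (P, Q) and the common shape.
P = [1, 3, 6, 7, 8] / [2, 4] / [5] / [9];  Q = [1, 3, 5, 8, 9] / [2, 4] / [6] / [7];  common shape = (5, 2, 1, 1)

Row-insert the values π_1, π_2, … into P one at a time, bumping the leftmost entry strictly greater than the inserted value down to the next row. The recording tableau Q records, in position (i, j), the step at which that cell was added to P.
  Insert 2 (step 1): P = [2];  Q = [1]
  Insert 1 (step 2): P = [1] / [2];  Q = [1] / [2]
  Insert 9 (step 3): P = [1, 9] / [2];  Q = [1, 3] / [2]
  Insert 5 (step 4): P = [1, 5] / [2, 9];  Q = [1, 3] / [2, 4]
  Insert 6 (step 5): P = [1, 5, 6] / [2, 9];  Q = [1, 3, 5] / [2, 4]
  Insert 4 (step 6): P = [1, 4, 6] / [2, 5] / [9];  Q = [1, 3, 5] / [2, 4] / [6]
  Insert 3 (step 7): P = [1, 3, 6] / [2, 4] / [5] / [9];  Q = [1, 3, 5] / [2, 4] / [6] / [7]
  Insert 7 (step 8): P = [1, 3, 6, 7] / [2, 4] / [5] / [9];  Q = [1, 3, 5, 8] / [2, 4] / [6] / [7]
  Insert 8 (step 9): P = [1, 3, 6, 7, 8] / [2, 4] / [5] / [9];  Q = [1, 3, 5, 8, 9] / [2, 4] / [6] / [7]
Final shape: (5, 2, 1, 1).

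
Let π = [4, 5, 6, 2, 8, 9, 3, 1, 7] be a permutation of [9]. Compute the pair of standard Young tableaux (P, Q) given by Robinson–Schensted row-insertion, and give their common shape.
P = [1, 3, 6, 7, 9] / [2, 5, 8] / [4];  Q = [1, 2, 3, 5, 6] / [4, 7, 9] / [8];  common shape = (5, 3, 1)

Row-insert the values π_1, π_2, … into P one at a time, bumping the leftmost entry strictly greater than the inserted value down to the next row. The recording tableau Q records, in position (i, j), the step at which that cell was added to P.
  Insert 4 (step 1): P = [4];  Q = [1]
  Insert 5 (step 2): P = [4, 5];  Q = [1, 2]
  Insert 6 (step 3): P = [4, 5, 6];  Q = [1, 2, 3]
  Insert 2 (step 4): P = [2, 5, 6] / [4];  Q = [1, 2, 3] / [4]
  Insert 8 (step 5): P = [2, 5, 6, 8] / [4];  Q = [1, 2, 3, 5] / [4]
  Insert 9 (step 6): P = [2, 5, 6, 8, 9] / [4];  Q = [1, 2, 3, 5, 6] / [4]
  Insert 3 (step 7): P = [2, 3, 6, 8, 9] / [4, 5];  Q = [1, 2, 3, 5, 6] / [4, 7]
  Insert 1 (step 8): P = [1, 3, 6, 8, 9] / [2, 5] / [4];  Q = [1, 2, 3, 5, 6] / [4, 7] / [8]
  Insert 7 (step 9): P = [1, 3, 6, 7, 9] / [2, 5, 8] / [4];  Q = [1, 2, 3, 5, 6] / [4, 7, 9] / [8]
Final shape: (5, 3, 1).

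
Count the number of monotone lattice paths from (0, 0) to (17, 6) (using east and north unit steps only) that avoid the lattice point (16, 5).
Number of paths = 60249

Total paths from (0, 0) to (17, 6): C(23, 17) = 100947. Paths through (16, 5): (paths (0, 0) → (16, 5)) × (paths (16, 5) → (17, 6)) = C(21, 16) · C(2, 1) = 20349 · 2 = 40698. Avoidance count = 100947 − 40698 = 60249.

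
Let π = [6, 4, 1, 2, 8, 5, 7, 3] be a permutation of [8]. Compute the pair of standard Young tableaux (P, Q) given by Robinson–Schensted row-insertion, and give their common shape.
P = [1, 2, 3, 7] / [4, 5] / [6, 8];  Q = [1, 4, 5, 7] / [2, 6] / [3, 8];  common shape = (4, 2, 2)

Row-insert the values π_1, π_2, … into P one at a time, bumping the leftmost entry strictly greater than the inserted value down to the next row. The recording tableau Q records, in position (i, j), the step at which that cell was added to P.
  Insert 6 (step 1): P = [6];  Q = [1]
  Insert 4 (step 2): P = [4] / [6];  Q = [1] / [2]
  Insert 1 (step 3): P = [1] / [4] / [6];  Q = [1] / [2] / [3]
  Insert 2 (step 4): P = [1, 2] / [4] / [6];  Q = [1, 4] / [2] / [3]
  Insert 8 (step 5): P = [1, 2, 8] / [4] / [6];  Q = [1, 4, 5] / [2] / [3]
  Insert 5 (step 6): P = [1, 2, 5] / [4, 8] / [6];  Q = [1, 4, 5] / [2, 6] / [3]
  Insert 7 (step 7): P = [1, 2, 5, 7] / [4, 8] / [6];  Q = [1, 4, 5, 7] / [2, 6] / [3]
  Insert 3 (step 8): P = [1, 2, 3, 7] / [4, 5] / [6, 8];  Q = [1, 4, 5, 7] / [2, 6] / [3, 8]
Final shape: (4, 2, 2).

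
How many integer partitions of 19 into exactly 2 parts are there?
p(19, 2 parts) = 9

Partitions of n into exactly k parts are in bijection with partitions of n − k into at most k parts (subtract 1 from each part). So p(19, exactly 2) = p(17, parts ≤ 2). Computing via the recurrence p(m, j) = p(m, j−1) + p(m−j, j) gives 9.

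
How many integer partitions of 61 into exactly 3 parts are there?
p(61, 3 parts) = 310

Partitions of n into exactly k parts are in bijection with partitions of n − k into at most k parts (subtract 1 from each part). So p(61, exactly 3) = p(58, parts ≤ 3). Computing via the recurrence p(m, j) = p(m, j−1) + p(m−j, j) gives 310.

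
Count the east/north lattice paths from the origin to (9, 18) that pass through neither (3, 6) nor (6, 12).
Number of paths = 2160777

Inclusion–exclusion. Total paths: C(27, 9) = 4686825. Through P₁: C(9, 3)·C(18, 6) = 1559376. Through P₂: C(18, 6)·C(9, 3) = 1559376. Since P₁ is strictly southwest of P₂, a monotone path through both must visit P₁ then P₂; paths through both = C(9, 3)·C(9, 3)·C(9, 3) = 592704. Avoid both = 4686825 − 1559376 − 1559376 + 592704 = 2160777.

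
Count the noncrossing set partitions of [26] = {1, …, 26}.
C_26 = 18367353072152

These noncrossing partitions are counted by the Catalan number C_n = (1/(n + 1)) · C(2n, n). For n = 26: C_26 = (1/27) · C(52, 26) = 495918532948104/27 = 18367353072152.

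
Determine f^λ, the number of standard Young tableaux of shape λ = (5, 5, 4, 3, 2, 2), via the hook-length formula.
# SYT of shape (5, 5, 4, 3, 2, 2) = 362121760

Hook-length formula: f^λ = n! / Π hook(c), product over all cells c of the Young diagram. For λ = (5, 5, 4, 3, 2, 2), n = 21 boxes. Hook lengths by row (left-to-right, top-to-bottom): [10, 9, 6, 4, 2]; [9, 8, 5, 3, 1]; [7, 6, 3, 1]; [5, 4, 1]; [3, 2]; [2, 1]. Product of hooks = 141087744000. So f^λ = 21! / 141087744000 = 51090942171709440000 / 141087744000 = 362121760.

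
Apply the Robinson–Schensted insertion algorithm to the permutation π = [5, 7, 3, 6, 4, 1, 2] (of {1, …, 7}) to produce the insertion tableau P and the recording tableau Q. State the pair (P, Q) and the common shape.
P = [1, 2] / [3, 4] / [5, 6] / [7];  Q = [1, 2] / [3, 4] / [5, 7] / [6];  common shape = (2, 2, 2, 1)

Row-insert the values π_1, π_2, … into P one at a time, bumping the leftmost entry strictly greater than the inserted value down to the next row. The recording tableau Q records, in position (i, j), the step at which that cell was added to P.
  Insert 5 (step 1): P = [5];  Q = [1]
  Insert 7 (step 2): P = [5, 7];  Q = [1, 2]
  Insert 3 (step 3): P = [3, 7] / [5];  Q = [1, 2] / [3]
  Insert 6 (step 4): P = [3, 6] / [5, 7];  Q = [1, 2] / [3, 4]
  Insert 4 (step 5): P = [3, 4] / [5, 6] / [7];  Q = [1, 2] / [3, 4] / [5]
  Insert 1 (step 6): P = [1, 4] / [3, 6] / [5] / [7];  Q = [1, 2] / [3, 4] / [5] / [6]
  Insert 2 (step 7): P = [1, 2] / [3, 4] / [5, 6] / [7];  Q = [1, 2] / [3, 4] / [5, 7] / [6]
Final shape: (2, 2, 2, 1).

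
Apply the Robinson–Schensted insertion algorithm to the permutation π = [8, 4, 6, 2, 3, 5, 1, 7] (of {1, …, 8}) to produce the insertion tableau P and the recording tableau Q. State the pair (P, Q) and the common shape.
P = [1, 3, 5, 7] / [2, 6] / [4] / [8];  Q = [1, 3, 6, 8] / [2, 5] / [4] / [7];  common shape = (4, 2, 1, 1)

Row-insert the values π_1, π_2, … into P one at a time, bumping the leftmost entry strictly greater than the inserted value down to the next row. The recording tableau Q records, in position (i, j), the step at which that cell was added to P.
  Insert 8 (step 1): P = [8];  Q = [1]
  Insert 4 (step 2): P = [4] / [8];  Q = [1] / [2]
  Insert 6 (step 3): P = [4, 6] / [8];  Q = [1, 3] / [2]
  Insert 2 (step 4): P = [2, 6] / [4] / [8];  Q = [1, 3] / [2] / [4]
  Insert 3 (step 5): P = [2, 3] / [4, 6] / [8];  Q = [1, 3] / [2, 5] / [4]
  Insert 5 (step 6): P = [2, 3, 5] / [4, 6] / [8];  Q = [1, 3, 6] / [2, 5] / [4]
  Insert 1 (step 7): P = [1, 3, 5] / [2, 6] / [4] / [8];  Q = [1, 3, 6] / [2, 5] / [4] / [7]
  Insert 7 (step 8): P = [1, 3, 5, 7] / [2, 6] / [4] / [8];  Q = [1, 3, 6, 8] / [2, 5] / [4] / [7]
Final shape: (4, 2, 1, 1).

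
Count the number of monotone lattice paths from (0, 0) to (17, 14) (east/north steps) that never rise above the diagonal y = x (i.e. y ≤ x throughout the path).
Number of paths = 58929450

By the reflection principle (André's argument), the number of monotone paths to (17, 14) with n ≤ m that never go above y = x is C(31, 17) − C(31, 18) = 265182525 − 206253075 = 58929450.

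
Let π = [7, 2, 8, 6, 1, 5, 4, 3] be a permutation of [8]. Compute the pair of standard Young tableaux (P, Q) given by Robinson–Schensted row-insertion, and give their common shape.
P = [1, 3] / [2, 4] / [5, 8] / [6] / [7];  Q = [1, 3] / [2, 4] / [5, 6] / [7] / [8];  common shape = (2, 2, 2, 1, 1)

Row-insert the values π_1, π_2, … into P one at a time, bumping the leftmost entry strictly greater than the inserted value down to the next row. The recording tableau Q records, in position (i, j), the step at which that cell was added to P.
  Insert 7 (step 1): P = [7];  Q = [1]
  Insert 2 (step 2): P = [2] / [7];  Q = [1] / [2]
  Insert 8 (step 3): P = [2, 8] / [7];  Q = [1, 3] / [2]
  Insert 6 (step 4): P = [2, 6] / [7, 8];  Q = [1, 3] / [2, 4]
  Insert 1 (step 5): P = [1, 6] / [2, 8] / [7];  Q = [1, 3] / [2, 4] / [5]
  Insert 5 (step 6): P = [1, 5] / [2, 6] / [7, 8];  Q = [1, 3] / [2, 4] / [5, 6]
  Insert 4 (step 7): P = [1, 4] / [2, 5] / [6, 8] / [7];  Q = [1, 3] / [2, 4] / [5, 6] / [7]
  Insert 3 (step 8): P = [1, 3] / [2, 4] / [5, 8] / [6] / [7];  Q = [1, 3] / [2, 4] / [5, 6] / [7] / [8]
Final shape: (2, 2, 2, 1, 1).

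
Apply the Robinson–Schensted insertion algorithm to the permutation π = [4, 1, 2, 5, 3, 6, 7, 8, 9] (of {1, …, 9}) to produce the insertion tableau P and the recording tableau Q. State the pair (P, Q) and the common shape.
P = [1, 2, 3, 6, 7, 8, 9] / [4, 5];  Q = [1, 3, 4, 6, 7, 8, 9] / [2, 5];  common shape = (7, 2)

Row-insert the values π_1, π_2, … into P one at a time, bumping the leftmost entry strictly greater than the inserted value down to the next row. The recording tableau Q records, in position (i, j), the step at which that cell was added to P.
  Insert 4 (step 1): P = [4];  Q = [1]
  Insert 1 (step 2): P = [1] / [4];  Q = [1] / [2]
  Insert 2 (step 3): P = [1, 2] / [4];  Q = [1, 3] / [2]
  Insert 5 (step 4): P = [1, 2, 5] / [4];  Q = [1, 3, 4] / [2]
  Insert 3 (step 5): P = [1, 2, 3] / [4, 5];  Q = [1, 3, 4] / [2, 5]
  Insert 6 (step 6): P = [1, 2, 3, 6] / [4, 5];  Q = [1, 3, 4, 6] / [2, 5]
  Insert 7 (step 7): P = [1, 2, 3, 6, 7] / [4, 5];  Q = [1, 3, 4, 6, 7] / [2, 5]
  Insert 8 (step 8): P = [1, 2, 3, 6, 7, 8] / [4, 5];  Q = [1, 3, 4, 6, 7, 8] / [2, 5]
  Insert 9 (step 9): P = [1, 2, 3, 6, 7, 8, 9] / [4, 5];  Q = [1, 3, 4, 6, 7, 8, 9] / [2, 5]
Final shape: (7, 2).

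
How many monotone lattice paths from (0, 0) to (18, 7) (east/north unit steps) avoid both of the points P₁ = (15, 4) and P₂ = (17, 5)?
Number of paths = 359062

Inclusion–exclusion. Total paths: C(25, 18) = 480700. Through P₁: C(19, 15)·C(6, 3) = 77520. Through P₂: C(22, 17)·C(3, 1) = 79002. Since P₁ is strictly southwest of P₂, a monotone path through both must visit P₁ then P₂; paths through both = C(19, 15)·C(3, 2)·C(3, 1) = 34884. Avoid both = 480700 − 77520 − 79002 + 34884 = 359062.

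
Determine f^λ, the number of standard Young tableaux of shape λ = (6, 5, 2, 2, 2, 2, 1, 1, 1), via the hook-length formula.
# SYT of shape (6, 5, 2, 2, 2, 2, 1, 1, 1) = 960269310

Hook-length formula: f^λ = n! / Π hook(c), product over all cells c of the Young diagram. For λ = (6, 5, 2, 2, 2, 2, 1, 1, 1), n = 22 boxes. Hook lengths by row (left-to-right, top-to-bottom): [14, 10, 5, 4, 3, 1]; [12, 8, 3, 2, 1]; [8, 4]; [7, 3]; [6, 2]; [5, 1]; [3]; [2]; [1]. Product of hooks = 1170505728000. So f^λ = 22! / 1170505728000 = 1124000727777607680000 / 1170505728000 = 960269310.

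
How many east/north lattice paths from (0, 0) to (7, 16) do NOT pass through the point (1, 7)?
Number of paths = 205117

Total paths from (0, 0) to (7, 16): C(23, 7) = 245157. Paths through (1, 7): (paths (0, 0) → (1, 7)) × (paths (1, 7) → (7, 16)) = C(8, 1) · C(15, 6) = 8 · 5005 = 40040. Avoidance count = 245157 − 40040 = 205117.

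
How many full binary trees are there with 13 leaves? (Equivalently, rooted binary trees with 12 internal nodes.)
C_12 = 208012

These full binary trees are counted by the Catalan number C_n = (1/(n + 1)) · C(2n, n). For n = 12: C_12 = (1/13) · C(24, 12) = 2704156/13 = 208012.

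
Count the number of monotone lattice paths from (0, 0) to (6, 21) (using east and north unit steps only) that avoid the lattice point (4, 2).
Number of paths = 292860

Total paths from (0, 0) to (6, 21): C(27, 6) = 296010. Paths through (4, 2): (paths (0, 0) → (4, 2)) × (paths (4, 2) → (6, 21)) = C(6, 4) · C(21, 2) = 15 · 210 = 3150. Avoidance count = 296010 − 3150 = 292860.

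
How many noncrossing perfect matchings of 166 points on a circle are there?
C_83 = 68854441132780194707888052034668647142985206100

These noncrossing handshakes are counted by the Catalan number C_n = (1/(n + 1)) · C(2n, n). For n = 83: C_83 = (1/84) · C(166, 83) = 5783773055153536355462596370912166360010757312400/84 = 68854441132780194707888052034668647142985206100.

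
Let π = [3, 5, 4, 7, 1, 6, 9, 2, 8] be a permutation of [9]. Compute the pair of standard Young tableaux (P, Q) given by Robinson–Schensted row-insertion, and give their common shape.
P = [1, 2, 6, 8] / [3, 4, 9] / [5, 7];  Q = [1, 2, 4, 7] / [3, 6, 9] / [5, 8];  common shape = (4, 3, 2)

Row-insert the values π_1, π_2, … into P one at a time, bumping the leftmost entry strictly greater than the inserted value down to the next row. The recording tableau Q records, in position (i, j), the step at which that cell was added to P.
  Insert 3 (step 1): P = [3];  Q = [1]
  Insert 5 (step 2): P = [3, 5];  Q = [1, 2]
  Insert 4 (step 3): P = [3, 4] / [5];  Q = [1, 2] / [3]
  Insert 7 (step 4): P = [3, 4, 7] / [5];  Q = [1, 2, 4] / [3]
  Insert 1 (step 5): P = [1, 4, 7] / [3] / [5];  Q = [1, 2, 4] / [3] / [5]
  Insert 6 (step 6): P = [1, 4, 6] / [3, 7] / [5];  Q = [1, 2, 4] / [3, 6] / [5]
  Insert 9 (step 7): P = [1, 4, 6, 9] / [3, 7] / [5];  Q = [1, 2, 4, 7] / [3, 6] / [5]
  Insert 2 (step 8): P = [1, 2, 6, 9] / [3, 4] / [5, 7];  Q = [1, 2, 4, 7] / [3, 6] / [5, 8]
  Insert 8 (step 9): P = [1, 2, 6, 8] / [3, 4, 9] / [5, 7];  Q = [1, 2, 4, 7] / [3, 6, 9] / [5, 8]
Final shape: (4, 3, 2).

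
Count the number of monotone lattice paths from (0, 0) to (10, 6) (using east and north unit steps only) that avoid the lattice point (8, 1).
Number of paths = 7819

Total paths from (0, 0) to (10, 6): C(16, 10) = 8008. Paths through (8, 1): (paths (0, 0) → (8, 1)) × (paths (8, 1) → (10, 6)) = C(9, 8) · C(7, 2) = 9 · 21 = 189. Avoidance count = 8008 − 189 = 7819.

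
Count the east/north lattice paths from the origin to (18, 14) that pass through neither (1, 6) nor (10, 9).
Number of paths = 346956069

Inclusion–exclusion. Total paths: C(32, 18) = 471435600. Through P₁: C(7, 1)·C(25, 17) = 7571025. Through P₂: C(19, 10)·C(13, 8) = 118890486. Since P₁ is strictly southwest of P₂, a monotone path through both must visit P₁ then P₂; paths through both = C(7, 1)·C(12, 9)·C(13, 8) = 1981980. Avoid both = 471435600 − 7571025 − 118890486 + 1981980 = 346956069.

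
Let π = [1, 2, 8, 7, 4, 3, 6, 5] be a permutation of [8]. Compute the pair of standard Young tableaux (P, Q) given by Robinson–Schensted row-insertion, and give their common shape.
P = [1, 2, 3, 5] / [4, 6] / [7] / [8];  Q = [1, 2, 3, 7] / [4, 8] / [5] / [6];  common shape = (4, 2, 1, 1)

Row-insert the values π_1, π_2, … into P one at a time, bumping the leftmost entry strictly greater than the inserted value down to the next row. The recording tableau Q records, in position (i, j), the step at which that cell was added to P.
  Insert 1 (step 1): P = [1];  Q = [1]
  Insert 2 (step 2): P = [1, 2];  Q = [1, 2]
  Insert 8 (step 3): P = [1, 2, 8];  Q = [1, 2, 3]
  Insert 7 (step 4): P = [1, 2, 7] / [8];  Q = [1, 2, 3] / [4]
  Insert 4 (step 5): P = [1, 2, 4] / [7] / [8];  Q = [1, 2, 3] / [4] / [5]
  Insert 3 (step 6): P = [1, 2, 3] / [4] / [7] / [8];  Q = [1, 2, 3] / [4] / [5] / [6]
  Insert 6 (step 7): P = [1, 2, 3, 6] / [4] / [7] / [8];  Q = [1, 2, 3, 7] / [4] / [5] / [6]
  Insert 5 (step 8): P = [1, 2, 3, 5] / [4, 6] / [7] / [8];  Q = [1, 2, 3, 7] / [4, 8] / [5] / [6]
Final shape: (4, 2, 1, 1).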